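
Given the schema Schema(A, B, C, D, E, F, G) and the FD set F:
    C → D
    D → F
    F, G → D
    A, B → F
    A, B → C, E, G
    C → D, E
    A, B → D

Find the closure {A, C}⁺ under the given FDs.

Start with {A, C}.
C → D applies; add {D} → now {A, C, D}.
D → F applies; add {F} → now {A, C, D, F}.
C → D, E applies; add {E} → now {A, C, D, E, F}.
No further FD applies.

{A, C, D, E, F}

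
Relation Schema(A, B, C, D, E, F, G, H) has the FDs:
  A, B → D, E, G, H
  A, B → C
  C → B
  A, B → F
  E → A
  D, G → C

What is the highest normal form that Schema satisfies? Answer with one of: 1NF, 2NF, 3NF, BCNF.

Candidate keys: {A, B}, {A, C}, {A, D, G}, {B, E}, {C, E}, {D, E, G}. Prime attributes: {A, B, C, D, E, G}.
C → B breaks BCNF: {C}⁺ = {B, C}, so {C} is not a superkey.
Since {B} ⊆ prime attributes and every other non-superkey FD also has a prime right side, the schema is in 3NF.

3NF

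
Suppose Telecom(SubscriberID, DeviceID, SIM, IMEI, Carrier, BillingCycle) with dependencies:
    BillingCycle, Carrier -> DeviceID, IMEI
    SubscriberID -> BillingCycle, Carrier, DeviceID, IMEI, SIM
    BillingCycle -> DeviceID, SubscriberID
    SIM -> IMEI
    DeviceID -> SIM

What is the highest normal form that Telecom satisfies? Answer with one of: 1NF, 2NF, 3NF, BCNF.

Candidate keys: {BillingCycle}, {SubscriberID}. Prime attributes: {BillingCycle, SubscriberID}.
SIM -> IMEI breaks BCNF: {SIM}⁺ = {IMEI, SIM}, so {SIM} is not a superkey.
SIM -> IMEI has non-prime {IMEI} on the right and a non-superkey on the left, so 3NF fails.
Every candidate key is a single attribute, so no partial dependency is possible; 2NF holds.

2NF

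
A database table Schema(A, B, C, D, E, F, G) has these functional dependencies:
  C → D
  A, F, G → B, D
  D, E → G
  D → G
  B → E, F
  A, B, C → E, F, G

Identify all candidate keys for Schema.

{A, B, C}, {A, C, F}

{A, C} never appear on the right of any FD, so every key must include all of them.
{A, B, C}⁺ = {A, B, C, D, E, F, G}, which is every attribute, so {A, B, C} is a candidate key.
{A, C, F}⁺ = {A, B, C, D, E, F, G}, which is every attribute, so {A, C, F} is a candidate key.
These are minimal and exhaustive — every other superkey contains one of them.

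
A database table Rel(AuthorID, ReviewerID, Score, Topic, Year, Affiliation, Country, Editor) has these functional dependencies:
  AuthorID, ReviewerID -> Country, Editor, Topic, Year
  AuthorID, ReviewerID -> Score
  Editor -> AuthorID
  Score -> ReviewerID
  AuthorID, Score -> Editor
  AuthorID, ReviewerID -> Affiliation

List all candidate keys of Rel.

{AuthorID, ReviewerID}, {AuthorID, Score}, {Editor, ReviewerID}, {Editor, Score}

{AuthorID, ReviewerID}⁺ = {Affiliation, AuthorID, Country, Editor, ReviewerID, Score, Topic, Year}, which is every attribute, so {AuthorID, ReviewerID} is a candidate key.
{AuthorID, Score}⁺ = {Affiliation, AuthorID, Country, Editor, ReviewerID, Score, Topic, Year}, which is every attribute, so {AuthorID, Score} is a candidate key.
{Editor, ReviewerID}⁺ = {Affiliation, AuthorID, Country, Editor, ReviewerID, Score, Topic, Year}, which is every attribute, so {Editor, ReviewerID} is a candidate key.
{Editor, Score}⁺ = {Affiliation, AuthorID, Country, Editor, ReviewerID, Score, Topic, Year}, which is every attribute, so {Editor, Score} is a candidate key.
These are minimal and exhaustive — every other superkey contains one of them.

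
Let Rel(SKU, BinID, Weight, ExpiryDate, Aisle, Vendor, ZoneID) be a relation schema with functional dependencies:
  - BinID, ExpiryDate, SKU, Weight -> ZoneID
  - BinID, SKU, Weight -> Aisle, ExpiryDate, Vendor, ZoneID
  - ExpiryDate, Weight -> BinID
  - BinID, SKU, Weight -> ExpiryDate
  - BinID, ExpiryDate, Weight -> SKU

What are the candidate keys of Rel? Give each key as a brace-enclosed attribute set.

{BinID, SKU, Weight}, {ExpiryDate, Weight}

No FD produces {Weight}, so it must be in every candidate key.
{ExpiryDate, Weight}⁺ = {Aisle, BinID, ExpiryDate, SKU, Vendor, Weight, ZoneID} — all of the relation — so {ExpiryDate, Weight} is a candidate key.
{BinID, SKU, Weight}⁺ = {Aisle, BinID, ExpiryDate, SKU, Vendor, Weight, ZoneID} — all of the relation — so {BinID, SKU, Weight} is a candidate key.
No proper subset of any of these is a key, and no other minimal superkey exists.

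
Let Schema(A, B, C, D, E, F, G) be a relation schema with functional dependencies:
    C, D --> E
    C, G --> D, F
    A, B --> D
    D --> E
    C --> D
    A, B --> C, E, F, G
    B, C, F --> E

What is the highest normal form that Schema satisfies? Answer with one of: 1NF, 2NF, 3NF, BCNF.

Candidate key: {A, B}. Prime attributes: {A, B}.
C, D --> E breaks BCNF: {C, D}⁺ = {C, D, E}, so {C, D} is not a superkey.
C, D --> E has non-prime {E} on the right and a non-superkey on the left, so 3NF fails.
No proper subset of a key has a non-prime attribute in its closure, so there is no partial dependency; 2NF holds.

2NF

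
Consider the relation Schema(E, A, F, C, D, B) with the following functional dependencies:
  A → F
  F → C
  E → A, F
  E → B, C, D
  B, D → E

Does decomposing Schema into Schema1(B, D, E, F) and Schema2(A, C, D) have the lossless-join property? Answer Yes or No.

No

Common attributes: {D}; their closure is {D}.
Neither Schema1 nor Schema2 is contained in that closure, so the decomposition is lossy.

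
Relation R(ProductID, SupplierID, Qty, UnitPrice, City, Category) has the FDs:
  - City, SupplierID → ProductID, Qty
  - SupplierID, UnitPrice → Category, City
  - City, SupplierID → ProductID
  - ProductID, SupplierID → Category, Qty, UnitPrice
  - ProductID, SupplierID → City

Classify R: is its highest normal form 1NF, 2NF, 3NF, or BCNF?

Candidate keys: {City, SupplierID}, {ProductID, SupplierID}, {SupplierID, UnitPrice}. Prime attributes: {City, ProductID, SupplierID, UnitPrice}.
The left-hand side of every FD is a superkey, so BCNF is satisfied.

BCNF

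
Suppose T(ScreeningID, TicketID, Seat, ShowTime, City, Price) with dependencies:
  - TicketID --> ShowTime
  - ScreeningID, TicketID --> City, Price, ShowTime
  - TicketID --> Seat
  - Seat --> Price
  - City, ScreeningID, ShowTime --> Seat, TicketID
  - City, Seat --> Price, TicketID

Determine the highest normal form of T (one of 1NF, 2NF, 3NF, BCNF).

Candidate keys: {City, ScreeningID, Seat}, {City, ScreeningID, ShowTime}, {ScreeningID, TicketID}. Prime attributes: {City, ScreeningID, Seat, ShowTime, TicketID}.
TicketID --> ShowTime breaks BCNF: {TicketID}⁺ = {Price, Seat, ShowTime, TicketID}, so {TicketID} is not a superkey.
Seat --> Price has non-prime {Price} on the right and a non-superkey on the left, so 3NF fails.
Since {TicketID} ⊂ {ScreeningID, TicketID} and {TicketID}⁺ ⊇ {Price} with {Price} non-prime, there is a partial dependency; 2NF fails.

1NF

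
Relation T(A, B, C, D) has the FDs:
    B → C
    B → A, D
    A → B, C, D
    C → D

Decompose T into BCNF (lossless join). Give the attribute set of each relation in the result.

{A, B, C}; {C, D}

Candidate keys of the original relation: {A}, {B}.
In {A, B, C, D}, {C} is not a superkey ({C}⁺ restricted to this set is {C, D}), so split on C → D into {C, D} and {A, B, C}.
{C, D} is in BCNF.
{A, B, C} is in BCNF.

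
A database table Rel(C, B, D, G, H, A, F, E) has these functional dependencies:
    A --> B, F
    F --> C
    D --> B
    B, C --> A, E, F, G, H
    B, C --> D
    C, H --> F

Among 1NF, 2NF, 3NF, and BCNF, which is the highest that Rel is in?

Candidate keys: {A}, {B, C}, {B, F}, {C, D}, {D, F}. Prime attributes: {A, B, C, D, F}.
For F --> C we have {F}⁺ = {C, F}; {F} is not a superkey, so BCNF fails.
Since {C} ⊆ prime attributes and every other non-superkey FD also has a prime right side, the schema is in 3NF.

3NF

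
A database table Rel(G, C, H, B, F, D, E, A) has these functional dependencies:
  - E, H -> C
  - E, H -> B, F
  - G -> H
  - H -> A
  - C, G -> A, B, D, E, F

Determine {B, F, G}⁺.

Start with {B, F, G}.
G -> H applies; add {H} → now {B, F, G, H}.
H -> A applies; add {A} → now {A, B, F, G, H}.
No further FD applies.

{A, B, F, G, H}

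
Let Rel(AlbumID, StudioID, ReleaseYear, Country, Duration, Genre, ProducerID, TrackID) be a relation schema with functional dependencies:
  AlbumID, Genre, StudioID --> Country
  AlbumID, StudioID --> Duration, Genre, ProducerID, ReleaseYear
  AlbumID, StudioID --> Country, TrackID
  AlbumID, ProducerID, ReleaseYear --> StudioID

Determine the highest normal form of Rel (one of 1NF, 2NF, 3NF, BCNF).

Candidate keys: {AlbumID, ProducerID, ReleaseYear}, {AlbumID, StudioID}. Prime attributes: {AlbumID, ProducerID, ReleaseYear, StudioID}.
Each dependency's left side is a superkey — BCNF holds.

BCNF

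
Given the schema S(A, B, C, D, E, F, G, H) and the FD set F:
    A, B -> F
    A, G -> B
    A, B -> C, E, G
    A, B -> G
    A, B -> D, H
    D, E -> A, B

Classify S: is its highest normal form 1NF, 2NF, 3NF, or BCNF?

BCNF

Candidate keys: {A, B}, {A, G}, {D, E}. Prime attributes: {A, B, D, E, G}.
Each dependency's left side is a superkey — BCNF holds.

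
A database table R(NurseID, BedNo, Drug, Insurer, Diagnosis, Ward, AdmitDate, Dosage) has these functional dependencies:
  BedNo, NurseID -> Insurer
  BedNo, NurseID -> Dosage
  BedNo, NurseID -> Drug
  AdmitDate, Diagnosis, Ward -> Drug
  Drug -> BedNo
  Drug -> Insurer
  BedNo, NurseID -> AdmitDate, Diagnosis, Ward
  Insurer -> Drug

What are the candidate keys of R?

{AdmitDate, Diagnosis, NurseID, Ward}, {BedNo, NurseID}, {Drug, NurseID}, {Insurer, NurseID}

{NurseID} never appears on the right of any FD, so every key must include it.
Closure of {BedNo, NurseID} is {AdmitDate, BedNo, Diagnosis, Dosage, Drug, Insurer, NurseID, Ward}, the whole schema; {BedNo, NurseID} is a candidate key.
Closure of {Drug, NurseID} is {AdmitDate, BedNo, Diagnosis, Dosage, Drug, Insurer, NurseID, Ward}, the whole schema; {Drug, NurseID} is a candidate key.
Closure of {Insurer, NurseID} is {AdmitDate, BedNo, Diagnosis, Dosage, Drug, Insurer, NurseID, Ward}, the whole schema; {Insurer, NurseID} is a candidate key.
Closure of {AdmitDate, Diagnosis, NurseID, Ward} is {AdmitDate, BedNo, Diagnosis, Dosage, Drug, Insurer, NurseID, Ward}, the whole schema; {AdmitDate, Diagnosis, NurseID, Ward} is a candidate key.
No proper subset of any of these is a key, and no other minimal superkey exists.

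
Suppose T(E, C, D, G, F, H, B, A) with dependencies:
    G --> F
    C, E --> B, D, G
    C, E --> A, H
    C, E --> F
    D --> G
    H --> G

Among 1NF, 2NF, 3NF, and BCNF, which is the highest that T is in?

2NF

Candidate key: {C, E}. Prime attributes: {C, E}.
G --> F: {G}⁺ = {F, G}, which is not all of the attributes, so the left side is not a superkey — BCNF is violated.
G --> F determines the non-prime attribute {F} from a non-superkey — 3NF is violated.
No proper subset of a key has a non-prime attribute in its closure, so there is no partial dependency; 2NF holds.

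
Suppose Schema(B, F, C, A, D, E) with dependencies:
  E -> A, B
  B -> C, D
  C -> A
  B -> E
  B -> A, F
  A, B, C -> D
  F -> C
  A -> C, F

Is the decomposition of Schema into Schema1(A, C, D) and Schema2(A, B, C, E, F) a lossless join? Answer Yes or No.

Schema1 ∩ Schema2 = {A, C}; its closure under F is {A, C, F}.
Neither Schema1 nor Schema2 is contained in that closure, so the decomposition is lossy.

No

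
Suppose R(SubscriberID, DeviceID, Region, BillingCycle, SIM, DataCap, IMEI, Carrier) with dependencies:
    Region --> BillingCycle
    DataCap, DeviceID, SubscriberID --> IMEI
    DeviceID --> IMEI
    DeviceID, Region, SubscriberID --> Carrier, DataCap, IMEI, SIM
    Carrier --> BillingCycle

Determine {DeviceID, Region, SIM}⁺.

{BillingCycle, DeviceID, IMEI, Region, SIM}

Start with {DeviceID, Region, SIM}.
Region --> BillingCycle applies; add {BillingCycle} → now {BillingCycle, DeviceID, Region, SIM}.
DeviceID --> IMEI applies; add {IMEI} → now {BillingCycle, DeviceID, IMEI, Region, SIM}.
No further FD applies.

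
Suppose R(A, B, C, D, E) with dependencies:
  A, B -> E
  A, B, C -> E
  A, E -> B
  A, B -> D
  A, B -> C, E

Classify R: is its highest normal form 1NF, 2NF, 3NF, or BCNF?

Candidate keys: {A, B}, {A, E}. Prime attributes: {A, B, E}.
Every FD has a superkey on the left, so the relation is in BCNF.

BCNF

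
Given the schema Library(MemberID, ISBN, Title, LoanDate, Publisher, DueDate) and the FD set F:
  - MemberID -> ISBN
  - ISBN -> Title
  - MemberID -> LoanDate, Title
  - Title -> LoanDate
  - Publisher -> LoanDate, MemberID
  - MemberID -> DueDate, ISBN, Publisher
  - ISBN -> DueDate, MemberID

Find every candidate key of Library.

{ISBN}, {MemberID}, {Publisher}

{ISBN}⁺ = {DueDate, ISBN, LoanDate, MemberID, Publisher, Title} — all of the relation — so {ISBN} is a candidate key.
{MemberID}⁺ = {DueDate, ISBN, LoanDate, MemberID, Publisher, Title} — all of the relation — so {MemberID} is a candidate key.
{Publisher}⁺ = {DueDate, ISBN, LoanDate, MemberID, Publisher, Title} — all of the relation — so {Publisher} is a candidate key.
These are minimal and exhaustive — every other superkey contains one of them.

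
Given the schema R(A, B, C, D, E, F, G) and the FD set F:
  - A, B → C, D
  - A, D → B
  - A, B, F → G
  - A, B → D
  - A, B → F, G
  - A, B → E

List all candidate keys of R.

{A, B}, {A, D}

Attributes never on any right-hand side: {A} — every candidate key must contain it.
{A, B}⁺ = {A, B, C, D, E, F, G} — all of the relation — so {A, B} is a candidate key.
{A, D}⁺ = {A, B, C, D, E, F, G} — all of the relation — so {A, D} is a candidate key.
No proper subset of any of these is a key, and no other minimal superkey exists.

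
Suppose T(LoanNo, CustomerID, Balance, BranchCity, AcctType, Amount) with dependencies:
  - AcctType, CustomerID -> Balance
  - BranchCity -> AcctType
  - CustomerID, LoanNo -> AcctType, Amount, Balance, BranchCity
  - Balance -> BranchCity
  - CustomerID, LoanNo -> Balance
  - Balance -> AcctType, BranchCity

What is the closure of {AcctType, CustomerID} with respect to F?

{AcctType, Balance, BranchCity, CustomerID}

Start with {AcctType, CustomerID}.
AcctType, CustomerID -> Balance applies; add {Balance} → now {AcctType, Balance, CustomerID}.
Balance -> BranchCity applies; add {BranchCity} → now {AcctType, Balance, BranchCity, CustomerID}.
No further FD applies.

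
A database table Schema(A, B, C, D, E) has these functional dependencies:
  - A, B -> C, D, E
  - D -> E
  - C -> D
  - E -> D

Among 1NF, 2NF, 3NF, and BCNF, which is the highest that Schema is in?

Candidate key: {A, B}. Prime attributes: {A, B}.
For D -> E we have {D}⁺ = {D, E}; {D} is not a superkey, so BCNF fails.
D -> E determines the non-prime attribute {E} from a non-superkey — 3NF is violated.
No proper subset of a key has a non-prime attribute in its closure, so there is no partial dependency; 2NF holds.

2NF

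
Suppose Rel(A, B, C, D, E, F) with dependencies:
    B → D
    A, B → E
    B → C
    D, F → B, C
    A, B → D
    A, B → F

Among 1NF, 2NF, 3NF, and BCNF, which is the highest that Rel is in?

1NF

Candidate keys: {A, B}, {A, D, F}. Prime attributes: {A, B, D, F}.
For B → D we have {B}⁺ = {B, C, D}; {B} is not a superkey, so BCNF fails.
B → C determines the non-prime attribute {C} from a non-superkey — 3NF is violated.
{B} is a proper subset of the key {A, B}, and {B}⁺ contains the non-prime attribute {C} — a partial dependency, so 2NF is violated.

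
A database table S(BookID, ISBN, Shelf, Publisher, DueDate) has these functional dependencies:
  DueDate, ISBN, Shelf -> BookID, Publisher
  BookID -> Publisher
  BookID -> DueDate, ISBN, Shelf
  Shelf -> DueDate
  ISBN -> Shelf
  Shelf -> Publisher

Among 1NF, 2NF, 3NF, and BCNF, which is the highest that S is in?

2NF

Candidate keys: {BookID}, {ISBN}. Prime attributes: {BookID, ISBN}.
Shelf -> DueDate: {Shelf}⁺ = {DueDate, Publisher, Shelf}, which is not all of the attributes, so the left side is not a superkey — BCNF is violated.
Shelf -> DueDate has non-prime {DueDate} on the right and a non-superkey on the left, so 3NF fails.
All keys have size 1, which rules out partial dependencies — 2NF is satisfied.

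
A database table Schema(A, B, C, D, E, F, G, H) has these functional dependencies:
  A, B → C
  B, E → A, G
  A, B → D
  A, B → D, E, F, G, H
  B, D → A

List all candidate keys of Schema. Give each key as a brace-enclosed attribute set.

{A, B}, {B, D}, {B, E}

No FD produces {B}, so it must be in every candidate key.
{A, B} is a candidate key since {A, B}⁺ = {A, B, C, D, E, F, G, H} covers every attribute.
{B, D} is a candidate key since {B, D}⁺ = {A, B, C, D, E, F, G, H} covers every attribute.
{B, E} is a candidate key since {B, E}⁺ = {A, B, C, D, E, F, G, H} covers every attribute.
These are minimal and exhaustive — every other superkey contains one of them.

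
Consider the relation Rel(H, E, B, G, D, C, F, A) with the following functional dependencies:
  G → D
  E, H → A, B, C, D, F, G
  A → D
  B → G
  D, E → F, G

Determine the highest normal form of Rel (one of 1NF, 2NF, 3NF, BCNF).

2NF

Candidate key: {E, H}. Prime attributes: {E, H}.
G → D breaks BCNF: {G}⁺ = {D, G}, so {G} is not a superkey.
G → D determines the non-prime attribute {D} from a non-superkey — 3NF is violated.
No proper subset of a key has a non-prime attribute in its closure, so there is no partial dependency; 2NF holds.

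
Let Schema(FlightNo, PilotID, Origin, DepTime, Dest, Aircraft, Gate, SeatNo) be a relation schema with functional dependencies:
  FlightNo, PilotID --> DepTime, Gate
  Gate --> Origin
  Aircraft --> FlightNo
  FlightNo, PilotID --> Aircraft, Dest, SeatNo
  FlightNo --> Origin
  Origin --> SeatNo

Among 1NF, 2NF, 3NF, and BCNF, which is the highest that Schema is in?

1NF

Candidate keys: {Aircraft, PilotID}, {FlightNo, PilotID}. Prime attributes: {Aircraft, FlightNo, PilotID}.
Gate --> Origin: {Gate}⁺ = {Gate, Origin, SeatNo}, which is not all of the attributes, so the left side is not a superkey — BCNF is violated.
Gate --> Origin has non-prime {Origin} on the right and a non-superkey on the left, so 3NF fails.
Since {Aircraft} ⊂ {Aircraft, PilotID} and {Aircraft}⁺ ⊇ {Origin, SeatNo} with {Origin, SeatNo} non-prime, there is a partial dependency; 2NF fails.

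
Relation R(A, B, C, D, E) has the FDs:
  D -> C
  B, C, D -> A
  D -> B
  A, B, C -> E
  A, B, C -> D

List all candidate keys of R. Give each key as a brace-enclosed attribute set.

{A, B, C}, {D}

{D} is a candidate key since {D}⁺ = {A, B, C, D, E} covers every attribute.
{A, B, C} is a candidate key since {A, B, C}⁺ = {A, B, C, D, E} covers every attribute.
Any other superkey properly contains one of these, so there are no further candidate keys.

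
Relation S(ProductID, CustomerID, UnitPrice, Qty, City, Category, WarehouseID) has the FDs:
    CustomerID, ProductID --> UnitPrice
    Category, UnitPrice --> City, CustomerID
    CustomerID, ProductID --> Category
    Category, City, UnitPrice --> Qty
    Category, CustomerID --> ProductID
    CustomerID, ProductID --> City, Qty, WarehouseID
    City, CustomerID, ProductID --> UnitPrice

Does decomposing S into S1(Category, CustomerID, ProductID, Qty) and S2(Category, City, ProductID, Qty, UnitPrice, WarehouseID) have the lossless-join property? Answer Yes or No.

No

Common attributes: {Category, ProductID, Qty}; their closure is {Category, ProductID, Qty}.
The closure covers neither S1 nor S2 entirely; the join is not lossless.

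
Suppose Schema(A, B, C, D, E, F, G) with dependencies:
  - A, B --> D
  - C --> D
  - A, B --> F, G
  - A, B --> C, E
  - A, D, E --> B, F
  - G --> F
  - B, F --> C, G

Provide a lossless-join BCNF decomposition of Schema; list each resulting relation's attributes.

{A, B, E, G}; {B, C, G}; {C, D}; {F, G}

Candidate keys of the original relation: {A, B}, {A, C, E}, {A, D, E}.
In {A, B, C, D, E, F, G}, {C} is not a superkey ({C}⁺ restricted to this set is {C, D}), so split on C --> D into {C, D} and {A, B, C, E, F, G}.
{C, D}: every determinant is a superkey — BCNF.
In {A, B, C, E, F, G}, {G} is not a superkey ({G}⁺ restricted to this set is {F, G}), so split on G --> F into {F, G} and {A, B, C, E, G}.
{F, G}: every determinant is a superkey — BCNF.
In {A, B, C, E, G}, {B, G} is not a superkey ({B, G}⁺ restricted to this set is {B, C, G}), so split on B, G --> C into {B, C, G} and {A, B, E, G}.
{B, C, G}: every determinant is a superkey — BCNF.
{A, B, E, G}: every determinant is a superkey — BCNF.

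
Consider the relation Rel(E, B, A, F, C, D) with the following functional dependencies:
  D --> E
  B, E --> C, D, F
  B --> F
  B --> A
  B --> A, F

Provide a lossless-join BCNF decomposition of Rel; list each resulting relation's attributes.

Candidate keys of the original relation: {B, D}, {B, E}.
Within {A, B, C, D, E, F}: {D}⁺ ∩ {A, B, C, D, E, F} = {D, E}, not the whole set, so D --> E violates BCNF; decompose into {D, E} and {A, B, C, D, F}.
{D, E} has no BCNF violation.
Within {A, B, C, D, F}: {B}⁺ ∩ {A, B, C, D, F} = {A, B, F}, not the whole set, so B --> A, F violates BCNF; decompose into {A, B, F} and {B, C, D}.
{A, B, F} has no BCNF violation.
{B, C, D} has no BCNF violation.

{A, B, F}; {B, C, D}; {D, E}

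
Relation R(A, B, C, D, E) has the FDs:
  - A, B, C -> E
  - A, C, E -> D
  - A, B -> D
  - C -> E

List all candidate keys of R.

Attributes never on any right-hand side: {A, B, C} — every candidate key must contain all of them.
Closure of {A, B, C} is {A, B, C, D, E}, the whole schema; {A, B, C} is a candidate key.
No smaller or unrelated set reaches every attribute, so there are no other keys.

{A, B, C}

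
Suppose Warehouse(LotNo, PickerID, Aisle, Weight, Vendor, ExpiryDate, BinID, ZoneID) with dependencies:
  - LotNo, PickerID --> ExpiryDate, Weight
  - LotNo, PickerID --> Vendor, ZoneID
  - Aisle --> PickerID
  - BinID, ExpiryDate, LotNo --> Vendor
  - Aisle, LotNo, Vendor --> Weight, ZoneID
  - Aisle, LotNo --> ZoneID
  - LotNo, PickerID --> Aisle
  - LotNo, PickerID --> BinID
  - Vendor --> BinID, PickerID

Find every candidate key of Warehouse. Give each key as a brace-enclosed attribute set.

{Aisle, LotNo}, {BinID, ExpiryDate, LotNo}, {LotNo, PickerID}, {LotNo, Vendor}

{LotNo} never appears on the right of any FD, so every key must include it.
{Aisle, LotNo}⁺ = {Aisle, BinID, ExpiryDate, LotNo, PickerID, Vendor, Weight, ZoneID}, which is every attribute, so {Aisle, LotNo} is a candidate key.
{LotNo, PickerID}⁺ = {Aisle, BinID, ExpiryDate, LotNo, PickerID, Vendor, Weight, ZoneID}, which is every attribute, so {LotNo, PickerID} is a candidate key.
{LotNo, Vendor}⁺ = {Aisle, BinID, ExpiryDate, LotNo, PickerID, Vendor, Weight, ZoneID}, which is every attribute, so {LotNo, Vendor} is a candidate key.
{BinID, ExpiryDate, LotNo}⁺ = {Aisle, BinID, ExpiryDate, LotNo, PickerID, Vendor, Weight, ZoneID}, which is every attribute, so {BinID, ExpiryDate, LotNo} is a candidate key.
These are minimal and exhaustive — every other superkey contains one of them.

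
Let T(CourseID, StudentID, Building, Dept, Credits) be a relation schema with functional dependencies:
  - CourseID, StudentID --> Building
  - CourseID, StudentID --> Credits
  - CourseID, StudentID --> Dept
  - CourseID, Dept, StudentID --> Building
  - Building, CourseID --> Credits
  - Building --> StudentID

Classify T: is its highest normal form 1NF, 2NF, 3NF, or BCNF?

3NF

Candidate keys: {Building, CourseID}, {CourseID, StudentID}. Prime attributes: {Building, CourseID, StudentID}.
Building --> StudentID breaks BCNF: {Building}⁺ = {Building, StudentID}, so {Building} is not a superkey.
Since {StudentID} ⊆ prime attributes and every other non-superkey FD also has a prime right side, the schema is in 3NF.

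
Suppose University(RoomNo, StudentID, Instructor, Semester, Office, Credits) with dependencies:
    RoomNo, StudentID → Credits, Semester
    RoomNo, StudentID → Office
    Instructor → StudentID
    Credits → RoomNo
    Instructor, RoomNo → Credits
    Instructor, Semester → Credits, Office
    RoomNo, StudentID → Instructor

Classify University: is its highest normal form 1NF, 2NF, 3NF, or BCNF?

Candidate keys: {Credits, Instructor}, {Credits, StudentID}, {Instructor, RoomNo}, {Instructor, Semester}, {RoomNo, StudentID}. Prime attributes: {Credits, Instructor, RoomNo, Semester, StudentID}.
For Instructor → StudentID we have {Instructor}⁺ = {Instructor, StudentID}; {Instructor} is not a superkey, so BCNF fails.
Since {StudentID} ⊆ prime attributes and every other non-superkey FD also has a prime right side, the schema is in 3NF.

3NF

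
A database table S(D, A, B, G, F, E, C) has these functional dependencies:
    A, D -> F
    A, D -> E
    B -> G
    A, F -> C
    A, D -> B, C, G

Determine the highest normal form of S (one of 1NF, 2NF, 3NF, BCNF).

Candidate key: {A, D}. Prime attributes: {A, D}.
B -> G: {B}⁺ = {B, G}, which is not all of the attributes, so the left side is not a superkey — BCNF is violated.
B -> G determines the non-prime attribute {G} from a non-superkey — 3NF is violated.
No non-prime attribute depends on a proper subset of any candidate key, so 2NF holds.

2NF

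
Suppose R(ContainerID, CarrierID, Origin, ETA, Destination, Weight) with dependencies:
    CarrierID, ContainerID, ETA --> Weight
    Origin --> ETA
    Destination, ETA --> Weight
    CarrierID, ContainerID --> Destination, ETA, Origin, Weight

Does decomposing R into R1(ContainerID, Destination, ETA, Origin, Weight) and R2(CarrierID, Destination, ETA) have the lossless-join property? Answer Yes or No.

No

The shared attributes are {Destination, ETA} and {Destination, ETA}⁺ = {Destination, ETA, Weight}.
Neither R1 nor R2 is contained in that closure, so the decomposition is lossy.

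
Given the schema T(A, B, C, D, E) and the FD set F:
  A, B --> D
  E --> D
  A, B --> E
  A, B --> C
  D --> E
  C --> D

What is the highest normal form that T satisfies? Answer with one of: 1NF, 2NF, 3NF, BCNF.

Candidate key: {A, B}. Prime attributes: {A, B}.
For E --> D we have {E}⁺ = {D, E}; {E} is not a superkey, so BCNF fails.
Because {D} is non-prime and the left side of E --> D is not a superkey, the relation is not in 3NF.
No proper subset of a key has a non-prime attribute in its closure, so there is no partial dependency; 2NF holds.

2NF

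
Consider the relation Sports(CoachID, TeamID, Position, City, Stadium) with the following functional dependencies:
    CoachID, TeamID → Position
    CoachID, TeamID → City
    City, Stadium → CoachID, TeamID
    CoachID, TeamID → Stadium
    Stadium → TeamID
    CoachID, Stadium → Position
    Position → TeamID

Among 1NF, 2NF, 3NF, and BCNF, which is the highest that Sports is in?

3NF

Candidate keys: {City, Stadium}, {CoachID, Position}, {CoachID, Stadium}, {CoachID, TeamID}. Prime attributes: {City, CoachID, Position, Stadium, TeamID}.
Stadium → TeamID breaks BCNF: {Stadium}⁺ = {Stadium, TeamID}, so {Stadium} is not a superkey.
But every attribute on its right side ({TeamID}) is prime, and the same holds for every other non-superkey FD, so 3NF still holds.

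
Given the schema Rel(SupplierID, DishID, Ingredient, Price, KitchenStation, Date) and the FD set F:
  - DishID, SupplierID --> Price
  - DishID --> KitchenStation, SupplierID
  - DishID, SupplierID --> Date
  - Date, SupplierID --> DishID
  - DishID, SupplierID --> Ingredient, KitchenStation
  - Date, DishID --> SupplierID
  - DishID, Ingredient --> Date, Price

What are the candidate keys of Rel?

{Date, SupplierID}, {DishID}

Closure of {DishID} is {Date, DishID, Ingredient, KitchenStation, Price, SupplierID}, the whole schema; {DishID} is a candidate key.
Closure of {Date, SupplierID} is {Date, DishID, Ingredient, KitchenStation, Price, SupplierID}, the whole schema; {Date, SupplierID} is a candidate key.
Any other superkey properly contains one of these, so there are no further candidate keys.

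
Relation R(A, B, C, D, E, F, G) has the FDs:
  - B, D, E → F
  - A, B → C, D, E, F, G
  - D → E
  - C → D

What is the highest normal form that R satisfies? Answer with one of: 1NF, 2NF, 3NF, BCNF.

Candidate key: {A, B}. Prime attributes: {A, B}.
For B, D, E → F we have {B, D, E}⁺ = {B, D, E, F}; {B, D, E} is not a superkey, so BCNF fails.
Because {F} is non-prime and the left side of B, D, E → F is not a superkey, the relation is not in 3NF.
Checking every proper subset of each key, none determines a non-prime attribute — 2NF is satisfied.

2NF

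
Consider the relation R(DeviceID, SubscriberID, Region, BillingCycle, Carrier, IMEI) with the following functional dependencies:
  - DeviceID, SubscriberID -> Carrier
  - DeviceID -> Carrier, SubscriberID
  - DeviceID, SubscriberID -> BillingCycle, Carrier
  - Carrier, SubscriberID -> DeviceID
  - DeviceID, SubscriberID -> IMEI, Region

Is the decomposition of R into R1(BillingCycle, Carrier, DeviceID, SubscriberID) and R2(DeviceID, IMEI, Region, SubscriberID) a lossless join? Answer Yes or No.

Yes

The shared attributes are {DeviceID, SubscriberID} and {DeviceID, SubscriberID}⁺ = {BillingCycle, Carrier, DeviceID, IMEI, Region, SubscriberID}.
Since R1 ⊆ {BillingCycle, Carrier, DeviceID, IMEI, Region, SubscriberID}, the intersection is a superkey of R1; the decomposition is lossless.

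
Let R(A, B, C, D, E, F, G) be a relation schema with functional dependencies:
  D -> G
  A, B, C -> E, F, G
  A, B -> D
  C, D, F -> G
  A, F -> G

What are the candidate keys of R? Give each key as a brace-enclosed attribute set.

{A, B, C}

Attributes never on any right-hand side: {A, B, C} — every candidate key must contain all of them.
{A, B, C}⁺ = {A, B, C, D, E, F, G} — all of the relation — so {A, B, C} is a candidate key.
No smaller or unrelated set reaches every attribute, so there are no other keys.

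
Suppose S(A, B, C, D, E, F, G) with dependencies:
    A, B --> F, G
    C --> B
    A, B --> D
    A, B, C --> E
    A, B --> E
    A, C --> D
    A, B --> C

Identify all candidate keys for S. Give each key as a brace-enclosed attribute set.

{A, B}, {A, C}

No FD produces {A}, so it must be in every candidate key.
{A, B}⁺ = {A, B, C, D, E, F, G}, which is every attribute, so {A, B} is a candidate key.
{A, C}⁺ = {A, B, C, D, E, F, G}, which is every attribute, so {A, C} is a candidate key.
No proper subset of any of these is a key, and no other minimal superkey exists.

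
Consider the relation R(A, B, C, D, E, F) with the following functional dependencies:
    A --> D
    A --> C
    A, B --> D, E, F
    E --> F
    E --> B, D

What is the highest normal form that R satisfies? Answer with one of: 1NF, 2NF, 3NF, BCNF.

1NF

Candidate keys: {A, B}, {A, E}. Prime attributes: {A, B, E}.
A --> D breaks BCNF: {A}⁺ = {A, C, D}, so {A} is not a superkey.
A --> D determines the non-prime attribute {D} from a non-superkey — 3NF is violated.
Since {A} ⊂ {A, B} and {A}⁺ ⊇ {C, D} with {C, D} non-prime, there is a partial dependency; 2NF fails.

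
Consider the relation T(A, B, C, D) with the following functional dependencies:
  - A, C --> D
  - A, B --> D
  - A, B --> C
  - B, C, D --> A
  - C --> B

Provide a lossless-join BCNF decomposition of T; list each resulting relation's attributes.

{A, C, D}; {B, C}

Candidate keys of the original relation: {A, B}, {A, C}, {C, D}.
In {A, B, C, D}, {C} is not a superkey ({C}⁺ restricted to this set is {B, C}), so split on C --> B into {B, C} and {A, C, D}.
{B, C} has no BCNF violation.
{A, C, D} has no BCNF violation.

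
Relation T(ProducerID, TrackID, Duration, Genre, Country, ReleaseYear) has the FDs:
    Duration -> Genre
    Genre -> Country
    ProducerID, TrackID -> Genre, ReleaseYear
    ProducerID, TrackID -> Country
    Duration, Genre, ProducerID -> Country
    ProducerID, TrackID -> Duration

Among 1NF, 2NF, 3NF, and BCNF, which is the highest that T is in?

2NF

Candidate key: {ProducerID, TrackID}. Prime attributes: {ProducerID, TrackID}.
Duration -> Genre: {Duration}⁺ = {Country, Duration, Genre}, which is not all of the attributes, so the left side is not a superkey — BCNF is violated.
Because {Genre} is non-prime and the left side of Duration -> Genre is not a superkey, the relation is not in 3NF.
Checking every proper subset of each key, none determines a non-prime attribute — 2NF is satisfied.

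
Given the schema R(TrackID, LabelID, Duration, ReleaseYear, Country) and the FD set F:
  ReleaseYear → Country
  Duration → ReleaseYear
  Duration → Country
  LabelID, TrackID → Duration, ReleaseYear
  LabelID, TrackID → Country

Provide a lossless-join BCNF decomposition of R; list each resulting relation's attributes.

Candidate key of the original relation: {LabelID, TrackID}.
Within {Country, Duration, LabelID, ReleaseYear, TrackID}: {ReleaseYear}⁺ ∩ {Country, Duration, LabelID, ReleaseYear, TrackID} = {Country, ReleaseYear}, not the whole set, so ReleaseYear → Country violates BCNF; decompose into {Country, ReleaseYear} and {Duration, LabelID, ReleaseYear, TrackID}.
{Country, ReleaseYear}: every determinant is a superkey — BCNF.
Within {Duration, LabelID, ReleaseYear, TrackID}: {Duration}⁺ ∩ {Duration, LabelID, ReleaseYear, TrackID} = {Duration, ReleaseYear}, not the whole set, so Duration → ReleaseYear violates BCNF; decompose into {Duration, ReleaseYear} and {Duration, LabelID, TrackID}.
{Duration, ReleaseYear}: every determinant is a superkey — BCNF.
{Duration, LabelID, TrackID}: every determinant is a superkey — BCNF.

{Country, ReleaseYear}; {Duration, LabelID, TrackID}; {Duration, ReleaseYear}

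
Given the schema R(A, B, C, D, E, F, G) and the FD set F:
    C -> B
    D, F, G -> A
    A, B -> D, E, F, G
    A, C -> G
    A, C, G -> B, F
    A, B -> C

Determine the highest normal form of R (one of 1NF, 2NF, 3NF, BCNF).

3NF

Candidate keys: {A, B}, {A, C}, {B, D, F, G}, {C, D, F, G}. Prime attributes: {A, B, C, D, F, G}.
C -> B: {C}⁺ = {B, C}, which is not all of the attributes, so the left side is not a superkey — BCNF is violated.
Since {B} ⊆ prime attributes and every other non-superkey FD also has a prime right side, the schema is in 3NF.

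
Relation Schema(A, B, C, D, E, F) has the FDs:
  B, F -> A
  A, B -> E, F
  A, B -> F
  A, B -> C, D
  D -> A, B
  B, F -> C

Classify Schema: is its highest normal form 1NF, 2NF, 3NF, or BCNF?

BCNF

Candidate keys: {A, B}, {B, F}, {D}. Prime attributes: {A, B, D, F}.
Every FD has a superkey on the left, so the relation is in BCNF.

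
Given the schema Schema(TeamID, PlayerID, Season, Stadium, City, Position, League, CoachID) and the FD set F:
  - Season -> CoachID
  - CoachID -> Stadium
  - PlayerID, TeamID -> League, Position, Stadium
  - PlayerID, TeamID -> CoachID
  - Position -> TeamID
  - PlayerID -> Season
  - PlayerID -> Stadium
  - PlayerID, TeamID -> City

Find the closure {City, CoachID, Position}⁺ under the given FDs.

Start with {City, CoachID, Position}.
CoachID -> Stadium applies; add {Stadium} → now {City, CoachID, Position, Stadium}.
Position -> TeamID applies; add {TeamID} → now {City, CoachID, Position, Stadium, TeamID}.
No further FD applies.

{City, CoachID, Position, Stadium, TeamID}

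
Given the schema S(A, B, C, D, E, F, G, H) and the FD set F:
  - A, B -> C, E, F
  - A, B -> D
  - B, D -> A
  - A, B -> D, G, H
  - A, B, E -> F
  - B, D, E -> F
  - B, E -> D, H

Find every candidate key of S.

{B} never appears on the right of any FD, so every key must include it.
Closure of {A, B} is {A, B, C, D, E, F, G, H}, the whole schema; {A, B} is a candidate key.
Closure of {B, D} is {A, B, C, D, E, F, G, H}, the whole schema; {B, D} is a candidate key.
Closure of {B, E} is {A, B, C, D, E, F, G, H}, the whole schema; {B, E} is a candidate key.
No proper subset of any of these is a key, and no other minimal superkey exists.

{A, B}, {B, D}, {B, E}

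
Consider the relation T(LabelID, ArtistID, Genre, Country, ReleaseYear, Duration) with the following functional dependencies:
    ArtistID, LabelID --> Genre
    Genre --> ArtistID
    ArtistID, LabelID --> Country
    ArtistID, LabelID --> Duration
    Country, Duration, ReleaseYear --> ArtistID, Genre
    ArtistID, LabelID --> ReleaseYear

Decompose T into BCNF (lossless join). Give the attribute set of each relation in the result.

Candidate keys of the original relation: {ArtistID, LabelID}, {Country, Duration, LabelID, ReleaseYear}, {Genre, LabelID}.
In {ArtistID, Country, Duration, Genre, LabelID, ReleaseYear}, {Genre} is not a superkey ({Genre}⁺ restricted to this set is {ArtistID, Genre}), so split on Genre --> ArtistID into {ArtistID, Genre} and {Country, Duration, Genre, LabelID, ReleaseYear}.
{ArtistID, Genre} is in BCNF.
In {Country, Duration, Genre, LabelID, ReleaseYear}, {Country, Duration, ReleaseYear} is not a superkey ({Country, Duration, ReleaseYear}⁺ restricted to this set is {Country, Duration, Genre, ReleaseYear}), so split on Country, Duration, ReleaseYear --> Genre into {Country, Duration, Genre, ReleaseYear} and {Country, Duration, LabelID, ReleaseYear}.
{Country, Duration, Genre, ReleaseYear} is in BCNF.
{Country, Duration, LabelID, ReleaseYear} is in BCNF.

{ArtistID, Genre}; {Country, Duration, Genre, ReleaseYear}; {Country, Duration, LabelID, ReleaseYear}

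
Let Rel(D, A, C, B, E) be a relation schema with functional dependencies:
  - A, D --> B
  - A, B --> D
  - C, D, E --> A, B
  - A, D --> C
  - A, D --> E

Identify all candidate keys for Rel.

{A, B}⁺ = {A, B, C, D, E}, which is every attribute, so {A, B} is a candidate key.
{A, D}⁺ = {A, B, C, D, E}, which is every attribute, so {A, D} is a candidate key.
{C, D, E}⁺ = {A, B, C, D, E}, which is every attribute, so {C, D, E} is a candidate key.
Any other superkey properly contains one of these, so there are no further candidate keys.

{A, B}, {A, D}, {C, D, E}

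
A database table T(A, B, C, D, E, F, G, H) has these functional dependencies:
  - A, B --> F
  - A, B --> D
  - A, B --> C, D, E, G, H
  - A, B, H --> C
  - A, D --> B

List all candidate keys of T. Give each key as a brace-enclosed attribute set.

{A, B}, {A, D}

No FD produces {A}, so it must be in every candidate key.
{A, B}⁺ = {A, B, C, D, E, F, G, H} — all of the relation — so {A, B} is a candidate key.
{A, D}⁺ = {A, B, C, D, E, F, G, H} — all of the relation — so {A, D} is a candidate key.
No proper subset of any of these is a key, and no other minimal superkey exists.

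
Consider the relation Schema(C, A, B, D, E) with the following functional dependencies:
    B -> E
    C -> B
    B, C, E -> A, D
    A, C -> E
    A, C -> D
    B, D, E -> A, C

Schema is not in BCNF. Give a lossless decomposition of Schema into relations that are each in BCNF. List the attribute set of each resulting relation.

Candidate keys of the original relation: {B, D}, {C}.
In {A, B, C, D, E}, {B} is not a superkey ({B}⁺ restricted to this set is {B, E}), so split on B -> E into {B, E} and {A, B, C, D}.
{B, E} is in BCNF.
{A, B, C, D} is in BCNF.

{A, B, C, D}; {B, E}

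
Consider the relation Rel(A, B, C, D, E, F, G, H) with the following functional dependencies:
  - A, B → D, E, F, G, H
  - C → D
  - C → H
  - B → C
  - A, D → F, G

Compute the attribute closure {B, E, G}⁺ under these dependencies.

Start with {B, E, G}.
B → C applies; add {C} → now {B, C, E, G}.
C → D applies; add {D} → now {B, C, D, E, G}.
C → H applies; add {H} → now {B, C, D, E, G, H}.
No further FD applies.

{B, C, D, E, G, H}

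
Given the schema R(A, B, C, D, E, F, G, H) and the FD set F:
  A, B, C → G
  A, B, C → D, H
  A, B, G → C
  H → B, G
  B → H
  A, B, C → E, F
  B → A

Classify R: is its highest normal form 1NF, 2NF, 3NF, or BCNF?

BCNF

Candidate keys: {B}, {H}. Prime attributes: {B, H}.
Each dependency's left side is a superkey — BCNF holds.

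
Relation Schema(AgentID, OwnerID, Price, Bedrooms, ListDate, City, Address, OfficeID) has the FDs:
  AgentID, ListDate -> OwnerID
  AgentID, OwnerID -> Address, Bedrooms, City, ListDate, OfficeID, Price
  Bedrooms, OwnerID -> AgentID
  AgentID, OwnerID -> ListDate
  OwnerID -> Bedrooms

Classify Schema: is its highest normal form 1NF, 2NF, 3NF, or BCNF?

BCNF

Candidate keys: {AgentID, ListDate}, {OwnerID}. Prime attributes: {AgentID, ListDate, OwnerID}.
Each dependency's left side is a superkey — BCNF holds.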